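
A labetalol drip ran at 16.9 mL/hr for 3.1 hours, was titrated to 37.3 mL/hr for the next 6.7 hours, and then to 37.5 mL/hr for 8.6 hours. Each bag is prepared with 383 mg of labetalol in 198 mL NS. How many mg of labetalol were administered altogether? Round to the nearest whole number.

Concentration = 383 mg ÷ 198 mL = 1.934343 mg/mL
Stage 1: 16.9 mL/hr × 3.1 hr = 52.39 mL → 52.39 mL × 1.934343 mg/mL = 101.3403 mg
Stage 2: 37.3 mL/hr × 6.7 hr = 249.91 mL → 249.91 mL × 1.934343 mg/mL = 483.4118 mg
Stage 3: 37.5 mL/hr × 8.6 hr = 322.5 mL → 322.5 mL × 1.934343 mg/mL = 623.8258 mg
Total = 101.3403 + 483.4118 + 623.8258 = 1208.578 mg

1209 mg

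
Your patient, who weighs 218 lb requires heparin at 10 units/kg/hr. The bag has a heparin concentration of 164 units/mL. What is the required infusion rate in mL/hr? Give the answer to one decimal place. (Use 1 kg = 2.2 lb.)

Weight = 218 lb ÷ 2.2 lb/kg = 99.09091 kg
Dose = 10 units/kg/hr × 99.09091 kg = 990.9091 units/hr
Rate = 990.9091 units/hr ÷ 164 units/mL = 6.042129 mL/hr

6.0 mL/hr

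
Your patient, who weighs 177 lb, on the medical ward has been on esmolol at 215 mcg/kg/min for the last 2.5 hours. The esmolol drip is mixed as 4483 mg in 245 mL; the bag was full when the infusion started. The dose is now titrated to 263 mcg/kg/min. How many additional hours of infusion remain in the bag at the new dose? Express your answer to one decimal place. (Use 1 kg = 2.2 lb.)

1.5 hours

Initial rate:
Weight = 177 lb ÷ 2.2 lb/kg = 80.45455 kg
Dose = 215 mcg/kg/min × 80.45455 kg = 17297.73 mcg/min
17297.73 mcg/min × 60 min/hr = 1037864 mcg/hr
Concentration = 4483 mg ÷ 245 mL = 18.29796 mg/mL = 18297.96 mcg/mL
Rate = 1037864 mcg/hr ÷ 18297.96 mcg/mL = 56.72019 mL/hr
Volume infused so far = 56.72019 mL/hr × 2.5 hr = 141.8005 mL
Volume remaining = 245 − 141.8005 = 103.1995 mL
New rate:
Dose = 263 mcg/kg/min × 80.45455 kg = 21159.55 mcg/min
21159.55 mcg/min × 60 min/hr = 1269573 mcg/hr
Rate = 1269573 mcg/hr ÷ 18297.96 mcg/mL = 69.3833 mL/hr
Time remaining = 103.1995 mL ÷ 69.3833 mL/hr = 1.487383 hr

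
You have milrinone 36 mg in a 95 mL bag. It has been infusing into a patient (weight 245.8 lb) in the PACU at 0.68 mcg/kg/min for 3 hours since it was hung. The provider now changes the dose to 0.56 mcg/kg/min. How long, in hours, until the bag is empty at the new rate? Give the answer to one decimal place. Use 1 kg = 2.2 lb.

5.9 hours

Initial rate:
Weight = 245.8 lb ÷ 2.2 lb/kg = 111.7273 kg
Dose = 0.68 mcg/kg/min × 111.7273 kg = 75.97455 mcg/min
75.97455 mcg/min × 60 min/hr = 4558.473 mcg/hr
Concentration = 36 mg ÷ 95 mL = 0.3789474 mg/mL = 378.9474 mcg/mL
Rate = 4558.473 mcg/hr ÷ 378.9474 mcg/mL = 12.0293 mL/hr
Volume infused so far = 12.0293 mL/hr × 3 hr = 36.08791 mL
Volume remaining = 95 − 36.08791 = 58.91209 mL
New rate:
Dose = 0.56 mcg/kg/min × 111.7273 kg = 62.56727 mcg/min
62.56727 mcg/min × 60 min/hr = 3754.036 mcg/hr
Rate = 3754.036 mcg/hr ÷ 378.9474 mcg/mL = 9.906485 mL/hr
Time remaining = 58.91209 mL ÷ 9.906485 mL/hr = 5.946821 hr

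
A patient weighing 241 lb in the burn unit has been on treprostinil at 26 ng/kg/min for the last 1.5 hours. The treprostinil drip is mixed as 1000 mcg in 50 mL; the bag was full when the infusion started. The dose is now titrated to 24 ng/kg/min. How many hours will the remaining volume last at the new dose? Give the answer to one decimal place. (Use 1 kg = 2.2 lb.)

4.7 hours

Initial rate:
Weight = 241 lb ÷ 2.2 lb/kg = 109.5455 kg
Dose = 26 ng/kg/min × 109.5455 kg = 2848.182 ng/min
2848.182 ng/min × 60 min/hr = 170890.9 ng/hr
Concentration = 1000 mcg ÷ 50 mL = 20 mcg/mL = 20000 ng/mL
Rate = 170890.9 ng/hr ÷ 20000 ng/mL = 8.544545 mL/hr
Volume infused so far = 8.544545 mL/hr × 1.5 hr = 12.81682 mL
Volume remaining = 50 − 12.81682 = 37.18318 mL
New rate:
Dose = 24 ng/kg/min × 109.5455 kg = 2629.091 ng/min
2629.091 ng/min × 60 min/hr = 157745.5 ng/hr
Rate = 157745.5 ng/hr ÷ 20000 ng/mL = 7.887273 mL/hr
Time remaining = 37.18318 mL ÷ 7.887273 mL/hr = 4.714327 hr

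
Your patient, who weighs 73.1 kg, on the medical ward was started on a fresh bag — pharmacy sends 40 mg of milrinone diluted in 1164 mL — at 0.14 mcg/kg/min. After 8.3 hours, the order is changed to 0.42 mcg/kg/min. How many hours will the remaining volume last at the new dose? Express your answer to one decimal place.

18.9 hours

Initial rate:
Dose = 0.14 mcg/kg/min × 73.1 kg = 10.234 mcg/min
10.234 mcg/min × 60 min/hr = 614.04 mcg/hr
Concentration = 40 mg ÷ 1164 mL = 0.03436426 mg/mL = 34.36426 mcg/mL
Rate = 614.04 mcg/hr ÷ 34.36426 mcg/mL = 17.86856 mL/hr
Volume infused so far = 17.86856 mL/hr × 8.3 hr = 148.3091 mL
Volume remaining = 1164 − 148.3091 = 1015.691 mL
New rate:
Dose = 0.42 mcg/kg/min × 73.1 kg = 30.702 mcg/min
30.702 mcg/min × 60 min/hr = 1842.12 mcg/hr
Rate = 1842.12 mcg/hr ÷ 34.36426 mcg/mL = 53.60569 mL/hr
Time remaining = 1015.691 mL ÷ 53.60569 mL/hr = 18.94745 hr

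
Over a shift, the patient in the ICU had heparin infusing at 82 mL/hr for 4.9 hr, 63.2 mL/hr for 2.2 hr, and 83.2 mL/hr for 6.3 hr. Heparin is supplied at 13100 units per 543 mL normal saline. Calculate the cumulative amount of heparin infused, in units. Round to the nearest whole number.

25693 units

Concentration = 13100 units ÷ 543 mL = 24.12523 units/mL
Stage 1: 82 mL/hr × 4.9 hr = 401.8 mL → 401.8 mL × 24.12523 units/mL = 9693.517 units
Stage 2: 63.2 mL/hr × 2.2 hr = 139.04 mL → 139.04 mL × 24.12523 units/mL = 3354.372 units
Stage 3: 83.2 mL/hr × 6.3 hr = 524.16 mL → 524.16 mL × 24.12523 units/mL = 12645.48 units
Total = 9693.517 + 3354.372 + 12645.48 = 25693.37 units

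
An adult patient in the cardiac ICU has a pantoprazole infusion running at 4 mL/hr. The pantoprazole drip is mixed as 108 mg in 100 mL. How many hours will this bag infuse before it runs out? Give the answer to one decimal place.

25.0 hours

Duration = 100 mL ÷ 4 mL/hr = 25 hr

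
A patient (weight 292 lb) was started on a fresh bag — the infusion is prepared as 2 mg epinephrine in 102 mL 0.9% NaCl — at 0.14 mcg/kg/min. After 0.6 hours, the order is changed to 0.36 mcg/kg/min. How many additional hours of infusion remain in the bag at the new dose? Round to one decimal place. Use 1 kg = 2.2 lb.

0.5 hours

Initial rate:
Weight = 292 lb ÷ 2.2 lb/kg = 132.7273 kg
Dose = 0.14 mcg/kg/min × 132.7273 kg = 18.58182 mcg/min
18.58182 mcg/min × 60 min/hr = 1114.909 mcg/hr
Concentration = 2 mg ÷ 102 mL = 0.01960784 mg/mL = 19.60784 mcg/mL
Rate = 1114.909 mcg/hr ÷ 19.60784 mcg/mL = 56.86036 mL/hr
Volume infused so far = 56.86036 mL/hr × 0.6 hr = 34.11622 mL
Volume remaining = 102 − 34.11622 = 67.88378 mL
New rate:
Dose = 0.36 mcg/kg/min × 132.7273 kg = 47.78182 mcg/min
47.78182 mcg/min × 60 min/hr = 2866.909 mcg/hr
Rate = 2866.909 mcg/hr ÷ 19.60784 mcg/mL = 146.2124 mL/hr
Time remaining = 67.88378 mL ÷ 146.2124 mL/hr = 0.4642821 hr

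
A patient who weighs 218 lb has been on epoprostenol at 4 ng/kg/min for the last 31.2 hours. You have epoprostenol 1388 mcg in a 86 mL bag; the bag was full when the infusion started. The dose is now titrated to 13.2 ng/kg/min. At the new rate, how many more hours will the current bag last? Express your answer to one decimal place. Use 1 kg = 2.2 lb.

8.2 hours

Initial rate:
Weight = 218 lb ÷ 2.2 lb/kg = 99.09091 kg
Dose = 4 ng/kg/min × 99.09091 kg = 396.3636 ng/min
396.3636 ng/min × 60 min/hr = 23781.82 ng/hr
Concentration = 1388 mcg ÷ 86 mL = 16.13953 mcg/mL = 16139.53 ng/mL
Rate = 23781.82 ng/hr ÷ 16139.53 ng/mL = 1.473513 mL/hr
Volume infused so far = 1.473513 mL/hr × 31.2 hr = 45.97361 mL
Volume remaining = 86 − 45.97361 = 40.02639 mL
New rate:
Dose = 13.2 ng/kg/min × 99.09091 kg = 1308 ng/min
1308 ng/min × 60 min/hr = 78480 ng/hr
Rate = 78480 ng/hr ÷ 16139.53 ng/mL = 4.862594 mL/hr
Time remaining = 40.02639 mL ÷ 4.862594 mL/hr = 8.231489 hr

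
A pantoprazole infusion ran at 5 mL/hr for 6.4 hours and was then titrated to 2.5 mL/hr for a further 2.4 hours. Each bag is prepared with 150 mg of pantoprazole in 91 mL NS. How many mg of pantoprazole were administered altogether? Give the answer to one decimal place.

62.6 mg

Concentration = 150 mg ÷ 91 mL = 1.648352 mg/mL
Stage 1: 5 mL/hr × 6.4 hr = 32 mL → 32 mL × 1.648352 mg/mL = 52.74725 mg
Stage 2: 2.5 mL/hr × 2.4 hr = 6 mL → 6 mL × 1.648352 mg/mL = 9.89011 mg
Total = 52.74725 + 9.89011 = 62.63736 mg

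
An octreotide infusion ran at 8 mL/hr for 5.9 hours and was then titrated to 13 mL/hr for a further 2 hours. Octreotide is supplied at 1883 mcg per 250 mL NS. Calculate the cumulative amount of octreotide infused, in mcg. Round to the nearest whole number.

Concentration = 1883 mcg ÷ 250 mL = 7.532 mcg/mL
Stage 1: 8 mL/hr × 5.9 hr = 47.2 mL → 47.2 mL × 7.532 mcg/mL = 355.5104 mcg
Stage 2: 13 mL/hr × 2 hr = 26 mL → 26 mL × 7.532 mcg/mL = 195.832 mcg
Total = 355.5104 + 195.832 = 551.3424 mcg

551 mcg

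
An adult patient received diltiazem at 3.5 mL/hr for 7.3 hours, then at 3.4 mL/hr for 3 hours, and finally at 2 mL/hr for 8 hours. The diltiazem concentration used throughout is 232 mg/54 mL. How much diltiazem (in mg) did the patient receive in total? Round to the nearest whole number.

Concentration = 232 mg ÷ 54 mL = 4.296296 mg/mL
Stage 1: 3.5 mL/hr × 7.3 hr = 25.55 mL → 25.55 mL × 4.296296 mg/mL = 109.7704 mg
Stage 2: 3.4 mL/hr × 3 hr = 10.2 mL → 10.2 mL × 4.296296 mg/mL = 43.82222 mg
Stage 3: 2 mL/hr × 8 hr = 16 mL → 16 mL × 4.296296 mg/mL = 68.74074 mg
Total = 109.7704 + 43.82222 + 68.74074 = 222.3333 mg

222 mg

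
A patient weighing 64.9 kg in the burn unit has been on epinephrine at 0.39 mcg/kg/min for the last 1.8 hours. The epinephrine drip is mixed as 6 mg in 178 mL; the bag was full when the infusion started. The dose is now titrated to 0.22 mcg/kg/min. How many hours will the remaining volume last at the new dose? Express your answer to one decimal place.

3.8 hours

Initial rate:
Dose = 0.39 mcg/kg/min × 64.9 kg = 25.311 mcg/min
25.311 mcg/min × 60 min/hr = 1518.66 mcg/hr
Concentration = 6 mg ÷ 178 mL = 0.03370787 mg/mL = 33.70787 mcg/mL
Rate = 1518.66 mcg/hr ÷ 33.70787 mcg/mL = 45.05358 mL/hr
Volume infused so far = 45.05358 mL/hr × 1.8 hr = 81.09644 mL
Volume remaining = 178 − 81.09644 = 96.90356 mL
New rate:
Dose = 0.22 mcg/kg/min × 64.9 kg = 14.278 mcg/min
14.278 mcg/min × 60 min/hr = 856.68 mcg/hr
Rate = 856.68 mcg/hr ÷ 33.70787 mcg/mL = 25.41484 mL/hr
Time remaining = 96.90356 mL ÷ 25.41484 mL/hr = 3.812873 hr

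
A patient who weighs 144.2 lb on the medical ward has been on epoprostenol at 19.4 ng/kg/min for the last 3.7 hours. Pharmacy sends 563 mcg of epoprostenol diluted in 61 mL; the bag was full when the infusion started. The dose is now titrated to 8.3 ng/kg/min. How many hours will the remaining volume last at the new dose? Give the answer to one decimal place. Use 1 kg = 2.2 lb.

8.6 hours

Initial rate:
Weight = 144.2 lb ÷ 2.2 lb/kg = 65.54545 kg
Dose = 19.4 ng/kg/min × 65.54545 kg = 1271.582 ng/min
1271.582 ng/min × 60 min/hr = 76294.91 ng/hr
Concentration = 563 mcg ÷ 61 mL = 9.229508 mcg/mL = 9229.508 ng/mL
Rate = 76294.91 ng/hr ÷ 9229.508 ng/mL = 8.266411 mL/hr
Volume infused so far = 8.266411 mL/hr × 3.7 hr = 30.58572 mL
Volume remaining = 61 − 30.58572 = 30.41428 mL
New rate:
Dose = 8.3 ng/kg/min × 65.54545 kg = 544.0273 ng/min
544.0273 ng/min × 60 min/hr = 32641.64 ng/hr
Rate = 32641.64 ng/hr ÷ 9229.508 ng/mL = 3.53666 mL/hr
Time remaining = 30.41428 mL ÷ 3.53666 mL/hr = 8.599717 hr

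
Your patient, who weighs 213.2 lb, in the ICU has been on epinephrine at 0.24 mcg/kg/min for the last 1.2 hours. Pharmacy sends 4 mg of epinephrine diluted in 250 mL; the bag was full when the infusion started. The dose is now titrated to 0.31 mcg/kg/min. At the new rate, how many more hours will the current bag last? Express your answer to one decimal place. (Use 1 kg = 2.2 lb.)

1.3 hours

Initial rate:
Weight = 213.2 lb ÷ 2.2 lb/kg = 96.90909 kg
Dose = 0.24 mcg/kg/min × 96.90909 kg = 23.25818 mcg/min
23.25818 mcg/min × 60 min/hr = 1395.491 mcg/hr
Concentration = 4 mg ÷ 250 mL = 0.016 mg/mL = 16 mcg/mL
Rate = 1395.491 mcg/hr ÷ 16 mcg/mL = 87.21818 mL/hr
Volume infused so far = 87.21818 mL/hr × 1.2 hr = 104.6618 mL
Volume remaining = 250 − 104.6618 = 145.3382 mL
New rate:
Dose = 0.31 mcg/kg/min × 96.90909 kg = 30.04182 mcg/min
30.04182 mcg/min × 60 min/hr = 1802.509 mcg/hr
Rate = 1802.509 mcg/hr ÷ 16 mcg/mL = 112.6568 mL/hr
Time remaining = 145.3382 mL ÷ 112.6568 mL/hr = 1.290097 hr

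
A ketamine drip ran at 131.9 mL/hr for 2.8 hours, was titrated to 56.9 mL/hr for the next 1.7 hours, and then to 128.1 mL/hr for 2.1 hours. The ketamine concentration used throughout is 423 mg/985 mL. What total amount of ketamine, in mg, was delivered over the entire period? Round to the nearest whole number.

Concentration = 423 mg ÷ 985 mL = 0.4294416 mg/mL
Stage 1: 131.9 mL/hr × 2.8 hr = 369.32 mL → 369.32 mL × 0.4294416 mg/mL = 158.6014 mg
Stage 2: 56.9 mL/hr × 1.7 hr = 96.73 mL → 96.73 mL × 0.4294416 mg/mL = 41.53989 mg
Stage 3: 128.1 mL/hr × 2.1 hr = 269.01 mL → 269.01 mL × 0.4294416 mg/mL = 115.5241 mg
Total = 158.6014 + 41.53989 + 115.5241 = 315.6654 mg

316 mg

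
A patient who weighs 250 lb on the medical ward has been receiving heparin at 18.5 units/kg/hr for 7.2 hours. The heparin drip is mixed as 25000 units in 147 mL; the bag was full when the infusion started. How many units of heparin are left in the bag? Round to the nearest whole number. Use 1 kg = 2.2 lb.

9864 units

Weight = 250 lb ÷ 2.2 lb/kg = 113.6364 kg
Dose = 18.5 units/kg/hr × 113.6364 kg = 2102.273 units/hr
Concentration = 25000 units ÷ 147 mL = 170.068 units/mL
Rate = 2102.273 units/hr ÷ 170.068 units/mL = 12.36136 mL/hr
Volume infused = 12.36136 mL/hr × 7.2 hr = 89.00182 mL
Volume remaining = 147 − 89.00182 = 57.99818 mL
Drug remaining = 57.99818 mL × 170.068 units/mL = 9863.636 units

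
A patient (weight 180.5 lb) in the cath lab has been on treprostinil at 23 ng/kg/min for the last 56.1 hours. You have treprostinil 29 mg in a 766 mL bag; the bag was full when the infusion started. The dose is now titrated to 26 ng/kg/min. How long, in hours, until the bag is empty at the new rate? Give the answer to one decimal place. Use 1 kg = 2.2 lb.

Initial rate:
Weight = 180.5 lb ÷ 2.2 lb/kg = 82.04545 kg
Dose = 23 ng/kg/min × 82.04545 kg = 1887.045 ng/min
1887.045 ng/min × 60 min/hr = 113222.7 ng/hr
Concentration = 29 mg ÷ 766 mL = 0.03785901 mg/mL = 37859.01 ng/mL
Rate = 113222.7 ng/hr ÷ 37859.01 ng/mL = 2.990642 mL/hr
Volume infused so far = 2.990642 mL/hr × 56.1 hr = 167.775 mL
Volume remaining = 766 − 167.775 = 598.225 mL
New rate:
Dose = 26 ng/kg/min × 82.04545 kg = 2133.182 ng/min
2133.182 ng/min × 60 min/hr = 127990.9 ng/hr
Rate = 127990.9 ng/hr ÷ 37859.01 ng/mL = 3.380725 mL/hr
Time remaining = 598.225 mL ÷ 3.380725 mL/hr = 176.9517 hr

177.0 hours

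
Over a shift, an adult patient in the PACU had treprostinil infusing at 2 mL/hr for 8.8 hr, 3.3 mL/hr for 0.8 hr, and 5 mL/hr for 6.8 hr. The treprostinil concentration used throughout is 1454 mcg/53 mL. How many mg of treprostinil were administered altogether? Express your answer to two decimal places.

1.49 mg

Concentration = 1454 mcg ÷ 53 mL = 27.43396 mcg/mL
Stage 1: 2 mL/hr × 8.8 hr = 17.6 mL → 17.6 mL × 27.43396 mcg/mL = 482.8377 mcg
Stage 2: 3.3 mL/hr × 0.8 hr = 2.64 mL → 2.64 mL × 27.43396 mcg/mL = 72.42566 mcg
Stage 3: 5 mL/hr × 6.8 hr = 34 mL → 34 mL × 27.43396 mcg/mL = 932.7547 mcg
Total = 482.8377 + 72.42566 + 932.7547 = 1488.018 mcg = 1.488018 mg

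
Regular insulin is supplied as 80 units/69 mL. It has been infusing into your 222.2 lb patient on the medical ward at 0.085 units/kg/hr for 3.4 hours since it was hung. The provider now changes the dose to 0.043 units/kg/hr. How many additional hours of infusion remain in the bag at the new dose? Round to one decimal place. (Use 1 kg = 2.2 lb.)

11.7 hours

Initial rate:
Weight = 222.2 lb ÷ 2.2 lb/kg = 101 kg
Dose = 0.085 units/kg/hr × 101 kg = 8.585 units/hr
Concentration = 80 units ÷ 69 mL = 1.15942 units/mL
Rate = 8.585 units/hr ÷ 1.15942 units/mL = 7.404562 mL/hr
Volume infused so far = 7.404562 mL/hr × 3.4 hr = 25.17551 mL
Volume remaining = 69 − 25.17551 = 43.82449 mL
New rate:
Dose = 0.043 units/kg/hr × 101 kg = 4.343 units/hr
Rate = 4.343 units/hr ÷ 1.15942 units/mL = 3.745837 mL/hr
Time remaining = 43.82449 mL ÷ 3.745837 mL/hr = 11.69952 hr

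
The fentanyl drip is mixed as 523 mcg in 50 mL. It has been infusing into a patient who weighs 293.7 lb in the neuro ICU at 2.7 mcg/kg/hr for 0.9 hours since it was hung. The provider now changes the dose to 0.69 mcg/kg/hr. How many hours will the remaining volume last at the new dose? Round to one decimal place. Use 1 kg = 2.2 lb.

Initial rate:
Weight = 293.7 lb ÷ 2.2 lb/kg = 133.5 kg
Dose = 2.7 mcg/kg/hr × 133.5 kg = 360.45 mcg/hr
Concentration = 523 mcg ÷ 50 mL = 10.46 mcg/mL
Rate = 360.45 mcg/hr ÷ 10.46 mcg/mL = 34.45985 mL/hr
Volume infused so far = 34.45985 mL/hr × 0.9 hr = 31.01386 mL
Volume remaining = 50 − 31.01386 = 18.98614 mL
New rate:
Dose = 0.69 mcg/kg/hr × 133.5 kg = 92.115 mcg/hr
Rate = 92.115 mcg/hr ÷ 10.46 mcg/mL = 8.806405 mL/hr
Time remaining = 18.98614 mL ÷ 8.806405 mL/hr = 2.155946 hr

2.2 hours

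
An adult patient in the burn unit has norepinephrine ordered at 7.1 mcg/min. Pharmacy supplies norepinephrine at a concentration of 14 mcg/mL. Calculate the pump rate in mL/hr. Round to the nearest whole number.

30 mL/hr

7.1 mcg/min × 60 min/hr = 426 mcg/hr
Rate = 426 mcg/hr ÷ 14 mcg/mL = 30.42857 mL/hr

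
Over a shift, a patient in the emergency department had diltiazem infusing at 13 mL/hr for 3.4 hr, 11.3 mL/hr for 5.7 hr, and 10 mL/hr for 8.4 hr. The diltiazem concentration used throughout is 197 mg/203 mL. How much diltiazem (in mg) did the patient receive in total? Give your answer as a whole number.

Concentration = 197 mg ÷ 203 mL = 0.9704433 mg/mL
Stage 1: 13 mL/hr × 3.4 hr = 44.2 mL → 44.2 mL × 0.9704433 mg/mL = 42.8936 mg
Stage 2: 11.3 mL/hr × 5.7 hr = 64.41 mL → 64.41 mL × 0.9704433 mg/mL = 62.50626 mg
Stage 3: 10 mL/hr × 8.4 hr = 84 mL → 84 mL × 0.9704433 mg/mL = 81.51724 mg
Total = 42.8936 + 62.50626 + 81.51724 = 186.9171 mg

187 mg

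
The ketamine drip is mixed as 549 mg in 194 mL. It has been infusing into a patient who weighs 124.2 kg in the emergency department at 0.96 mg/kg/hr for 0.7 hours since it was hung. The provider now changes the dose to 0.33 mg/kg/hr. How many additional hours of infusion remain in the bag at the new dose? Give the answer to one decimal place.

11.4 hours

Initial rate:
Dose = 0.96 mg/kg/hr × 124.2 kg = 119.232 mg/hr
Concentration = 549 mg ÷ 194 mL = 2.829897 mg/mL
Rate = 119.232 mg/hr ÷ 2.829897 mg/mL = 42.13298 mL/hr
Volume infused so far = 42.13298 mL/hr × 0.7 hr = 29.49309 mL
Volume remaining = 194 − 29.49309 = 164.5069 mL
New rate:
Dose = 0.33 mg/kg/hr × 124.2 kg = 40.986 mg/hr
Rate = 40.986 mg/hr ÷ 2.829897 mg/mL = 14.48321 mL/hr
Time remaining = 164.5069 mL ÷ 14.48321 mL/hr = 11.35845 hr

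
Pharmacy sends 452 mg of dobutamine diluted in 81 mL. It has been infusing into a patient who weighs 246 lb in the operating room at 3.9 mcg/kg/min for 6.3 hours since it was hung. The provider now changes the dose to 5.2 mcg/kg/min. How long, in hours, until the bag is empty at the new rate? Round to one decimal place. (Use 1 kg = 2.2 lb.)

Initial rate:
Weight = 246 lb ÷ 2.2 lb/kg = 111.8182 kg
Dose = 3.9 mcg/kg/min × 111.8182 kg = 436.0909 mcg/min
436.0909 mcg/min × 60 min/hr = 26165.45 mcg/hr
Concentration = 452 mg ÷ 81 mL = 5.580247 mg/mL = 5580.247 mcg/mL
Rate = 26165.45 mcg/hr ÷ 5580.247 mcg/mL = 4.688942 mL/hr
Volume infused so far = 4.688942 mL/hr × 6.3 hr = 29.54034 mL
Volume remaining = 81 − 29.54034 = 51.45966 mL
New rate:
Dose = 5.2 mcg/kg/min × 111.8182 kg = 581.4545 mcg/min
581.4545 mcg/min × 60 min/hr = 34887.27 mcg/hr
Rate = 34887.27 mcg/hr ÷ 5580.247 mcg/mL = 6.251923 mL/hr
Time remaining = 51.45966 mL ÷ 6.251923 mL/hr = 8.231014 hr

8.2 hours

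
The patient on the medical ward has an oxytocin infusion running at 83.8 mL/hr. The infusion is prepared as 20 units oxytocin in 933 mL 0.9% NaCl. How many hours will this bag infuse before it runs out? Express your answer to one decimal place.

11.1 hours

Duration = 933 mL ÷ 83.8 mL/hr = 11.13365 hr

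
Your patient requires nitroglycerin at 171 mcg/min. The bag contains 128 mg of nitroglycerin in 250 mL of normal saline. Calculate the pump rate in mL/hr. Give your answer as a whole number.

171 mcg/min × 60 min/hr = 10260 mcg/hr
Concentration = 128 mg ÷ 250 mL = 0.512 mg/mL = 512 mcg/mL
Rate = 10260 mcg/hr ÷ 512 mcg/mL = 20.03906 mL/hr

20 mL/hr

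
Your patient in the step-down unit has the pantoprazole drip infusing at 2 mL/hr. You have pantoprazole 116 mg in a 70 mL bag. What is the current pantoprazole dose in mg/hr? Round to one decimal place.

3.3 mg/hr

Concentration = 116 mg ÷ 70 mL = 1.657143 mg/mL
Drug rate = 2 mL/hr × 1.657143 mg/mL = 3.314286 mg/hr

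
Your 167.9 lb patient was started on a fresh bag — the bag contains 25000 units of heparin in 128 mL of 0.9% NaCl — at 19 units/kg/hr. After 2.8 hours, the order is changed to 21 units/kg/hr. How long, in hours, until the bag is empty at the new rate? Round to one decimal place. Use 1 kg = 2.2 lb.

Initial rate:
Weight = 167.9 lb ÷ 2.2 lb/kg = 76.31818 kg
Dose = 19 units/kg/hr × 76.31818 kg = 1450.045 units/hr
Concentration = 25000 units ÷ 128 mL = 195.3125 units/mL
Rate = 1450.045 units/hr ÷ 195.3125 units/mL = 7.424233 mL/hr
Volume infused so far = 7.424233 mL/hr × 2.8 hr = 20.78785 mL
Volume remaining = 128 − 20.78785 = 107.2121 mL
New rate:
Dose = 21 units/kg/hr × 76.31818 kg = 1602.682 units/hr
Rate = 1602.682 units/hr ÷ 195.3125 units/mL = 8.205731 mL/hr
Time remaining = 107.2121 mL ÷ 8.205731 mL/hr = 13.06552 hr

13.1 hours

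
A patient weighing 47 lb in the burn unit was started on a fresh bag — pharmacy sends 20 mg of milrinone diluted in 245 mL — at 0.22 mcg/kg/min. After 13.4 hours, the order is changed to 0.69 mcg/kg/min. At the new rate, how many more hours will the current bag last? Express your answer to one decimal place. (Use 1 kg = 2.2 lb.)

Initial rate:
Weight = 47 lb ÷ 2.2 lb/kg = 21.36364 kg
Dose = 0.22 mcg/kg/min × 21.36364 kg = 4.7 mcg/min
4.7 mcg/min × 60 min/hr = 282 mcg/hr
Concentration = 20 mg ÷ 245 mL = 0.08163265 mg/mL = 81.63265 mcg/mL
Rate = 282 mcg/hr ÷ 81.63265 mcg/mL = 3.4545 mL/hr
Volume infused so far = 3.4545 mL/hr × 13.4 hr = 46.2903 mL
Volume remaining = 245 − 46.2903 = 198.7097 mL
New rate:
Dose = 0.69 mcg/kg/min × 21.36364 kg = 14.74091 mcg/min
14.74091 mcg/min × 60 min/hr = 884.4545 mcg/hr
Rate = 884.4545 mcg/hr ÷ 81.63265 mcg/mL = 10.83457 mL/hr
Time remaining = 198.7097 mL ÷ 10.83457 mL/hr = 18.34034 hr

18.3 hours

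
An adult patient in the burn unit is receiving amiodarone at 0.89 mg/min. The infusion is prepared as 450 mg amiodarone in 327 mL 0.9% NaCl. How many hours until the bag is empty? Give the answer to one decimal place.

0.89 mg/min × 60 min/hr = 53.4 mg/hr
Concentration = 450 mg ÷ 327 mL = 1.376147 mg/mL
Rate = 53.4 mg/hr ÷ 1.376147 mg/mL = 38.804 mL/hr
Duration = 327 mL ÷ 38.804 mL/hr = 8.426966 hr

8.4 hours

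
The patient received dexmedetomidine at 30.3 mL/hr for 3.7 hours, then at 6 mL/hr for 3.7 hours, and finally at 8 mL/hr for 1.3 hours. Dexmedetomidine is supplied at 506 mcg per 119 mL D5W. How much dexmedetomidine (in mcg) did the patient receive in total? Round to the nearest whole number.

Concentration = 506 mcg ÷ 119 mL = 4.252101 mcg/mL
Stage 1: 30.3 mL/hr × 3.7 hr = 112.11 mL → 112.11 mL × 4.252101 mcg/mL = 476.703 mcg
Stage 2: 6 mL/hr × 3.7 hr = 22.2 mL → 22.2 mL × 4.252101 mcg/mL = 94.39664 mcg
Stage 3: 8 mL/hr × 1.3 hr = 10.4 mL → 10.4 mL × 4.252101 mcg/mL = 44.22185 mcg
Total = 476.703 + 94.39664 + 44.22185 = 615.3215 mcg

615 mcg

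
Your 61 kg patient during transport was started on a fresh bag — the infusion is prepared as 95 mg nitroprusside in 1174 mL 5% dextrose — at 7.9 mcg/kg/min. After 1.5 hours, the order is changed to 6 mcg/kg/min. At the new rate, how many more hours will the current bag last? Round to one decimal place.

2.4 hours

Initial rate:
Dose = 7.9 mcg/kg/min × 61 kg = 481.9 mcg/min
481.9 mcg/min × 60 min/hr = 28914 mcg/hr
Concentration = 95 mg ÷ 1174 mL = 0.08091993 mg/mL = 80.91993 mcg/mL
Rate = 28914 mcg/hr ÷ 80.91993 mcg/mL = 357.3162 mL/hr
Volume infused so far = 357.3162 mL/hr × 1.5 hr = 535.9743 mL
Volume remaining = 1174 − 535.9743 = 638.0257 mL
New rate:
Dose = 6 mcg/kg/min × 61 kg = 366 mcg/min
366 mcg/min × 60 min/hr = 21960 mcg/hr
Rate = 21960 mcg/hr ÷ 80.91993 mcg/mL = 271.3794 mL/hr
Time remaining = 638.0257 mL ÷ 271.3794 mL/hr = 2.351047 hr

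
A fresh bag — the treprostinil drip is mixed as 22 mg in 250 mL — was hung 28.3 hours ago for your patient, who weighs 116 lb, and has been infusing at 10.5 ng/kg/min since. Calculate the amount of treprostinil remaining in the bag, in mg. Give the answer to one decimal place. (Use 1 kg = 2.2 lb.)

Weight = 116 lb ÷ 2.2 lb/kg = 52.72727 kg
Dose = 10.5 ng/kg/min × 52.72727 kg = 553.6364 ng/min
553.6364 ng/min × 60 min/hr = 33218.18 ng/hr
Concentration = 22 mg ÷ 250 mL = 0.088 mg/mL = 88000 ng/mL
Rate = 33218.18 ng/hr ÷ 88000 ng/mL = 0.3774793 mL/hr
Volume infused = 0.3774793 mL/hr × 28.3 hr = 10.68267 mL
Volume remaining = 250 − 10.68267 = 239.3173 mL
Drug remaining = 239.3173 mL × 88000 ng/mL = 21059925 ng = 21.05993 mg

21.1 mg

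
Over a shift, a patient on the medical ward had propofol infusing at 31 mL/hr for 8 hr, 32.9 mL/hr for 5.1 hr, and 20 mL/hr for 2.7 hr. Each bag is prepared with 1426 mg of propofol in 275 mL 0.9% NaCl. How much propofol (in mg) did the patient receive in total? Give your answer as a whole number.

2436 mg

Concentration = 1426 mg ÷ 275 mL = 5.185455 mg/mL
Stage 1: 31 mL/hr × 8 hr = 248 mL → 248 mL × 5.185455 mg/mL = 1285.993 mg
Stage 2: 32.9 mL/hr × 5.1 hr = 167.79 mL → 167.79 mL × 5.185455 mg/mL = 870.0674 mg
Stage 3: 20 mL/hr × 2.7 hr = 54 mL → 54 mL × 5.185455 mg/mL = 280.0145 mg
Total = 1285.993 + 870.0674 + 280.0145 = 2436.075 mg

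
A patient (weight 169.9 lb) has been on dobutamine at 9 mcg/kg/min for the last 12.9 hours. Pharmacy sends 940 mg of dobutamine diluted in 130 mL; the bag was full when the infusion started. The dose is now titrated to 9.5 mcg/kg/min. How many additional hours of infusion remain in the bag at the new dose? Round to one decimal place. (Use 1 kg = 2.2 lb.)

9.1 hours

Initial rate:
Weight = 169.9 lb ÷ 2.2 lb/kg = 77.22727 kg
Dose = 9 mcg/kg/min × 77.22727 kg = 695.0455 mcg/min
695.0455 mcg/min × 60 min/hr = 41702.73 mcg/hr
Concentration = 940 mg ÷ 130 mL = 7.230769 mg/mL = 7230.769 mcg/mL
Rate = 41702.73 mcg/hr ÷ 7230.769 mcg/mL = 5.767398 mL/hr
Volume infused so far = 5.767398 mL/hr × 12.9 hr = 74.39944 mL
Volume remaining = 130 − 74.39944 = 55.60056 mL
New rate:
Dose = 9.5 mcg/kg/min × 77.22727 kg = 733.6591 mcg/min
733.6591 mcg/min × 60 min/hr = 44019.55 mcg/hr
Rate = 44019.55 mcg/hr ÷ 7230.769 mcg/mL = 6.087809 mL/hr
Time remaining = 55.60056 mL ÷ 6.087809 mL/hr = 9.133098 hr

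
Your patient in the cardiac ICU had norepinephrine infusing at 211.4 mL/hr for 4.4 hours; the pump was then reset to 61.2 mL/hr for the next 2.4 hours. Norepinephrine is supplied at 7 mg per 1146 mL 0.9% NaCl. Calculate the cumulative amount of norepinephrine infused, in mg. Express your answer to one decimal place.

Concentration = 7 mg ÷ 1146 mL = 0.006108202 mg/mL
Stage 1: 211.4 mL/hr × 4.4 hr = 930.16 mL → 930.16 mL × 0.006108202 mg/mL = 5.681606 mg
Stage 2: 61.2 mL/hr × 2.4 hr = 146.88 mL → 146.88 mL × 0.006108202 mg/mL = 0.8971728 mg
Total = 5.681606 + 0.8971728 = 6.578778 mg

6.6 mg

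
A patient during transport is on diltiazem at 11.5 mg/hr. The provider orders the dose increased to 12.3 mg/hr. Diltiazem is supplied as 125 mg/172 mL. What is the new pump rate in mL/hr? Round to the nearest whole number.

17 mL/hr

Concentration = 125 mg ÷ 172 mL = 0.7267442 mg/mL
Rate = 12.3 mg/hr ÷ 0.7267442 mg/mL = 16.9248 mL/hr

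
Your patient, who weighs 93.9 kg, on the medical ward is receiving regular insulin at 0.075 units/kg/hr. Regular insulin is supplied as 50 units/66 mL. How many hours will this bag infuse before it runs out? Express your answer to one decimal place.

7.1 hours

Dose = 0.075 units/kg/hr × 93.9 kg = 7.0425 units/hr
Concentration = 50 units ÷ 66 mL = 0.7575758 units/mL
Rate = 7.0425 units/hr ÷ 0.7575758 units/mL = 9.2961 mL/hr
Duration = 66 mL ÷ 9.2961 mL/hr = 7.099752 hr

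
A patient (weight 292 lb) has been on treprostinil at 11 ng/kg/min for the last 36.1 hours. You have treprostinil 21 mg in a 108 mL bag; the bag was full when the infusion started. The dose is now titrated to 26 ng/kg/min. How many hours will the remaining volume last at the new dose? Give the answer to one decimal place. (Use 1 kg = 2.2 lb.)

86.1 hours

Initial rate:
Weight = 292 lb ÷ 2.2 lb/kg = 132.7273 kg
Dose = 11 ng/kg/min × 132.7273 kg = 1460 ng/min
1460 ng/min × 60 min/hr = 87600 ng/hr
Concentration = 21 mg ÷ 108 mL = 0.1944444 mg/mL = 194444.4 ng/mL
Rate = 87600 ng/hr ÷ 194444.4 ng/mL = 0.4505143 mL/hr
Volume infused so far = 0.4505143 mL/hr × 36.1 hr = 16.26357 mL
Volume remaining = 108 − 16.26357 = 91.73643 mL
New rate:
Dose = 26 ng/kg/min × 132.7273 kg = 3450.909 ng/min
3450.909 ng/min × 60 min/hr = 207054.5 ng/hr
Rate = 207054.5 ng/hr ÷ 194444.4 ng/mL = 1.064852 mL/hr
Time remaining = 91.73643 mL ÷ 1.064852 mL/hr = 86.14947 hr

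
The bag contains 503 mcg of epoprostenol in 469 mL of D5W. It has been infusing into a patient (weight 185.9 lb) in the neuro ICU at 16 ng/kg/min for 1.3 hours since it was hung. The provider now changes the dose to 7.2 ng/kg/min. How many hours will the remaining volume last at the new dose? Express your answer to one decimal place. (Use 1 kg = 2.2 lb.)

Initial rate:
Weight = 185.9 lb ÷ 2.2 lb/kg = 84.5 kg
Dose = 16 ng/kg/min × 84.5 kg = 1352 ng/min
1352 ng/min × 60 min/hr = 81120 ng/hr
Concentration = 503 mcg ÷ 469 mL = 1.072495 mcg/mL = 1072.495 ng/mL
Rate = 81120 ng/hr ÷ 1072.495 ng/mL = 75.63674 mL/hr
Volume infused so far = 75.63674 mL/hr × 1.3 hr = 98.32776 mL
Volume remaining = 469 − 98.32776 = 370.6722 mL
New rate:
Dose = 7.2 ng/kg/min × 84.5 kg = 608.4 ng/min
608.4 ng/min × 60 min/hr = 36504 ng/hr
Rate = 36504 ng/hr ÷ 1072.495 ng/mL = 34.03653 mL/hr
Time remaining = 370.6722 mL ÷ 34.03653 mL/hr = 10.89042 hr

10.9 hours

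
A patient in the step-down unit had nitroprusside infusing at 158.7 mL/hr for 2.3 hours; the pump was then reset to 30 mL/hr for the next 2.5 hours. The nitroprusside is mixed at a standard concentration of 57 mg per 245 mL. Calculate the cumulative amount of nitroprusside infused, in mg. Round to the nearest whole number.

102 mg

Concentration = 57 mg ÷ 245 mL = 0.2326531 mg/mL
Stage 1: 158.7 mL/hr × 2.3 hr = 365.01 mL → 365.01 mL × 0.2326531 mg/mL = 84.92069 mg
Stage 2: 30 mL/hr × 2.5 hr = 75 mL → 75 mL × 0.2326531 mg/mL = 17.44898 mg
Total = 84.92069 + 17.44898 = 102.3697 mg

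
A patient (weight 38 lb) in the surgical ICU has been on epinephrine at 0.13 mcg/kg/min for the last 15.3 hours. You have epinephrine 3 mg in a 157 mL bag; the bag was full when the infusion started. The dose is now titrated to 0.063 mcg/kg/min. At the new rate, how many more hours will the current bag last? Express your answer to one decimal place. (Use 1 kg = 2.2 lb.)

14.4 hours

Initial rate:
Weight = 38 lb ÷ 2.2 lb/kg = 17.27273 kg
Dose = 0.13 mcg/kg/min × 17.27273 kg = 2.245455 mcg/min
2.245455 mcg/min × 60 min/hr = 134.7273 mcg/hr
Concentration = 3 mg ÷ 157 mL = 0.01910828 mg/mL = 19.10828 mcg/mL
Rate = 134.7273 mcg/hr ÷ 19.10828 mcg/mL = 7.050727 mL/hr
Volume infused so far = 7.050727 mL/hr × 15.3 hr = 107.8761 mL
Volume remaining = 157 − 107.8761 = 49.12387 mL
New rate:
Dose = 0.063 mcg/kg/min × 17.27273 kg = 1.088182 mcg/min
1.088182 mcg/min × 60 min/hr = 65.29091 mcg/hr
Rate = 65.29091 mcg/hr ÷ 19.10828 mcg/mL = 3.416891 mL/hr
Time remaining = 49.12387 mL ÷ 3.416891 mL/hr = 14.37678 hr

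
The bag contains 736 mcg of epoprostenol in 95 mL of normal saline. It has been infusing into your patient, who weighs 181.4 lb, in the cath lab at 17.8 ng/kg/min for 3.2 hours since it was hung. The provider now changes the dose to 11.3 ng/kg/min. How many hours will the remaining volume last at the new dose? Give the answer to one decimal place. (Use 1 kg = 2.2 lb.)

Initial rate:
Weight = 181.4 lb ÷ 2.2 lb/kg = 82.45455 kg
Dose = 17.8 ng/kg/min × 82.45455 kg = 1467.691 ng/min
1467.691 ng/min × 60 min/hr = 88061.45 ng/hr
Concentration = 736 mcg ÷ 95 mL = 7.747368 mcg/mL = 7747.368 ng/mL
Rate = 88061.45 ng/hr ÷ 7747.368 ng/mL = 11.36663 mL/hr
Volume infused so far = 11.36663 mL/hr × 3.2 hr = 36.37321 mL
Volume remaining = 95 − 36.37321 = 58.62679 mL
New rate:
Dose = 11.3 ng/kg/min × 82.45455 kg = 931.7364 ng/min
931.7364 ng/min × 60 min/hr = 55904.18 ng/hr
Rate = 55904.18 ng/hr ÷ 7747.368 ng/mL = 7.215893 mL/hr
Time remaining = 58.62679 mL ÷ 7.215893 mL/hr = 8.124676 hr

8.1 hours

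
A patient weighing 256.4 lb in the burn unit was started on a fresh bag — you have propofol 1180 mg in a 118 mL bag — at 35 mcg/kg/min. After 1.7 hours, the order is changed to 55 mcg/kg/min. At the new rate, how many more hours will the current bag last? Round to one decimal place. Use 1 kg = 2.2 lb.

Initial rate:
Weight = 256.4 lb ÷ 2.2 lb/kg = 116.5455 kg
Dose = 35 mcg/kg/min × 116.5455 kg = 4079.091 mcg/min
4079.091 mcg/min × 60 min/hr = 244745.5 mcg/hr
Concentration = 1180 mg ÷ 118 mL = 10 mg/mL = 10000 mcg/mL
Rate = 244745.5 mcg/hr ÷ 10000 mcg/mL = 24.47455 mL/hr
Volume infused so far = 24.47455 mL/hr × 1.7 hr = 41.60673 mL
Volume remaining = 118 − 41.60673 = 76.39327 mL
New rate:
Dose = 55 mcg/kg/min × 116.5455 kg = 6410 mcg/min
6410 mcg/min × 60 min/hr = 384600 mcg/hr
Rate = 384600 mcg/hr ÷ 10000 mcg/mL = 38.46 mL/hr
Time remaining = 76.39327 mL ÷ 38.46 mL/hr = 1.986305 hr

2.0 hours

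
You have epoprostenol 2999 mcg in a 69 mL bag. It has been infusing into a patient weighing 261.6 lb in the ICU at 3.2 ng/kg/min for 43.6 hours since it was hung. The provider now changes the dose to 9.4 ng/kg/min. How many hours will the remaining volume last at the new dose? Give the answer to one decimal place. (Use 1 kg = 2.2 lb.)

29.9 hours

Initial rate:
Weight = 261.6 lb ÷ 2.2 lb/kg = 118.9091 kg
Dose = 3.2 ng/kg/min × 118.9091 kg = 380.5091 ng/min
380.5091 ng/min × 60 min/hr = 22830.55 ng/hr
Concentration = 2999 mcg ÷ 69 mL = 43.46377 mcg/mL = 43463.77 ng/mL
Rate = 22830.55 ng/hr ÷ 43463.77 ng/mL = 0.5252776 mL/hr
Volume infused so far = 0.5252776 mL/hr × 43.6 hr = 22.90211 mL
Volume remaining = 69 − 22.90211 = 46.09789 mL
New rate:
Dose = 9.4 ng/kg/min × 118.9091 kg = 1117.745 ng/min
1117.745 ng/min × 60 min/hr = 67064.73 ng/hr
Rate = 67064.73 ng/hr ÷ 43463.77 ng/mL = 1.543003 mL/hr
Time remaining = 46.09789 mL ÷ 1.543003 mL/hr = 29.87544 hr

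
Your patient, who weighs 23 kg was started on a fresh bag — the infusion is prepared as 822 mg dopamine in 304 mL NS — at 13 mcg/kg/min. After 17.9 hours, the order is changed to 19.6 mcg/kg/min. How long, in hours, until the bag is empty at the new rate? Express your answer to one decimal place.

Initial rate:
Dose = 13 mcg/kg/min × 23 kg = 299 mcg/min
299 mcg/min × 60 min/hr = 17940 mcg/hr
Concentration = 822 mg ÷ 304 mL = 2.703947 mg/mL = 2703.947 mcg/mL
Rate = 17940 mcg/hr ÷ 2703.947 mcg/mL = 6.634745 mL/hr
Volume infused so far = 6.634745 mL/hr × 17.9 hr = 118.7619 mL
Volume remaining = 304 − 118.7619 = 185.2381 mL
New rate:
Dose = 19.6 mcg/kg/min × 23 kg = 450.8 mcg/min
450.8 mcg/min × 60 min/hr = 27048 mcg/hr
Rate = 27048 mcg/hr ÷ 2703.947 mcg/mL = 10.00315 mL/hr
Time remaining = 185.2381 mL ÷ 10.00315 mL/hr = 18.51797 hr

18.5 hours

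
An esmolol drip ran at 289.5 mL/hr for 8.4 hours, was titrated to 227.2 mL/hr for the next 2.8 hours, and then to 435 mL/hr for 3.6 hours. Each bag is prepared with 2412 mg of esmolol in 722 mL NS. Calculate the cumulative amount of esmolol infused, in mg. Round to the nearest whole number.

Concentration = 2412 mg ÷ 722 mL = 3.34072 mg/mL
Stage 1: 289.5 mL/hr × 8.4 hr = 2431.8 mL → 2431.8 mL × 3.34072 mg/mL = 8123.963 mg
Stage 2: 227.2 mL/hr × 2.8 hr = 636.16 mL → 636.16 mL × 3.34072 mg/mL = 2125.233 mg
Stage 3: 435 mL/hr × 3.6 hr = 1566 mL → 1566 mL × 3.34072 mg/mL = 5231.568 mg
Total = 8123.963 + 2125.233 + 5231.568 = 15480.76 mg

15481 mg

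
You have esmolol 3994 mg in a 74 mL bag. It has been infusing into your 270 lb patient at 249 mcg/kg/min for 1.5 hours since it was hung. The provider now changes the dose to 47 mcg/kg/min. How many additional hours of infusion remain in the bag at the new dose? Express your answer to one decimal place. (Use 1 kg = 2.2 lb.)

Initial rate:
Weight = 270 lb ÷ 2.2 lb/kg = 122.7273 kg
Dose = 249 mcg/kg/min × 122.7273 kg = 30559.09 mcg/min
30559.09 mcg/min × 60 min/hr = 1833545 mcg/hr
Concentration = 3994 mg ÷ 74 mL = 53.97297 mg/mL = 53972.97 mcg/mL
Rate = 1833545 mcg/hr ÷ 53972.97 mcg/mL = 33.97155 mL/hr
Volume infused so far = 33.97155 mL/hr × 1.5 hr = 50.95732 mL
Volume remaining = 74 − 50.95732 = 23.04268 mL
New rate:
Dose = 47 mcg/kg/min × 122.7273 kg = 5768.182 mcg/min
5768.182 mcg/min × 60 min/hr = 346090.9 mcg/hr
Rate = 346090.9 mcg/hr ÷ 53972.97 mcg/mL = 6.4123 mL/hr
Time remaining = 23.04268 mL ÷ 6.4123 mL/hr = 3.593512 hr

3.6 hours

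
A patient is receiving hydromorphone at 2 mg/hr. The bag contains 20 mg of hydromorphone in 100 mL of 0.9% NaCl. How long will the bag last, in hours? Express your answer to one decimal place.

10.0 hours

Concentration = 20 mg ÷ 100 mL = 0.2 mg/mL
Rate = 2 mg/hr ÷ 0.2 mg/mL = 10 mL/hr
Duration = 100 mL ÷ 10 mL/hr = 10 hr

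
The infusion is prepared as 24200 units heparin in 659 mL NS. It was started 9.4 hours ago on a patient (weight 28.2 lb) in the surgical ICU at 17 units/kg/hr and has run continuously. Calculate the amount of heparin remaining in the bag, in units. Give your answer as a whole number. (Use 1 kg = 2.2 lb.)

Weight = 28.2 lb ÷ 2.2 lb/kg = 12.81818 kg
Dose = 17 units/kg/hr × 12.81818 kg = 217.9091 units/hr
Concentration = 24200 units ÷ 659 mL = 36.72231 units/mL
Rate = 217.9091 units/hr ÷ 36.72231 units/mL = 5.933971 mL/hr
Volume infused = 5.933971 mL/hr × 9.4 hr = 55.77932 mL
Volume remaining = 659 − 55.77932 = 603.2207 mL
Drug remaining = 603.2207 mL × 36.72231 units/mL = 22151.65 units

22152 units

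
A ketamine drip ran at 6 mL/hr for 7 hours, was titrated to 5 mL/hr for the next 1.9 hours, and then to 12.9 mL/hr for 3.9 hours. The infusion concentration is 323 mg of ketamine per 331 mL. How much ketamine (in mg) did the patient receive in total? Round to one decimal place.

Concentration = 323 mg ÷ 331 mL = 0.9758308 mg/mL
Stage 1: 6 mL/hr × 7 hr = 42 mL → 42 mL × 0.9758308 mg/mL = 40.98489 mg
Stage 2: 5 mL/hr × 1.9 hr = 9.5 mL → 9.5 mL × 0.9758308 mg/mL = 9.270393 mg
Stage 3: 12.9 mL/hr × 3.9 hr = 50.31 mL → 50.31 mL × 0.9758308 mg/mL = 49.09405 mg
Total = 40.98489 + 9.270393 + 49.09405 = 99.34934 mg

99.3 mg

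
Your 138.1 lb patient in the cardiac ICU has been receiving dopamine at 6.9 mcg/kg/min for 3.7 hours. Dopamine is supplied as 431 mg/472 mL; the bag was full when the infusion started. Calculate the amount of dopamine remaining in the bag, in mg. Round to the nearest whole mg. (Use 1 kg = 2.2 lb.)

Weight = 138.1 lb ÷ 2.2 lb/kg = 62.77273 kg
Dose = 6.9 mcg/kg/min × 62.77273 kg = 433.1318 mcg/min
433.1318 mcg/min × 60 min/hr = 25987.91 mcg/hr
Concentration = 431 mg ÷ 472 mL = 0.9131356 mg/mL = 913.1356 mcg/mL
Rate = 25987.91 mcg/hr ÷ 913.1356 mcg/mL = 28.46008 mL/hr
Volume infused = 28.46008 mL/hr × 3.7 hr = 105.3023 mL
Volume remaining = 472 − 105.3023 = 366.6977 mL
Drug remaining = 366.6977 mL × 913.1356 mcg/mL = 334844.7 mcg = 334.8447 mg

335 mg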